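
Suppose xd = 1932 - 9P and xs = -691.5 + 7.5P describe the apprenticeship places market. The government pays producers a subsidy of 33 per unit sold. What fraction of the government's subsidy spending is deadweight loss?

DWL / government spending = 45/424

Pre-subsidy: 1932 - 9P = -691.5 + 7.5P gives P* = 159, x* = 501.
With the subsidy, sellers receive Ps = Pb + 33 for each unit, where Pb is the price buyers pay.
Supply in terms of Pb becomes xs = -691.5 + 7.5(Pb + 33) = -444 + 7.5Pb. Setting this equal to demand: 1932 - 9Pb = -444 + 7.5Pb, so Pb = 144.
Sellers receive Ps = 144 + 33 = 177; x' = 1932 − 9·144 = 636.
ΔCS = ½(501 + 636)(159 − 144) = 8527.5; ΔPS = ½(501 + 636)(177 − 159) = 10233.
Government spending = 33 × 636 = 20988.
DWL = ½ × 33 × (636 − 501) = 2227.5; fraction = 2227.5 / 20988 = 45/424.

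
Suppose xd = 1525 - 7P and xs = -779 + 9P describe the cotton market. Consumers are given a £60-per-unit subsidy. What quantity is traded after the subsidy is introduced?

x' = 753.25

Pre-subsidy: 1525 - 7P = -779 + 9P gives P* = 144, x* = 517.
With the rebate, buyers effectively pay Pb = Ps − 60, where Ps is the price sellers receive.
Demand in terms of Ps becomes xd = 1525 − 7(Ps − 60) = 1945 - 7Ps. Setting this equal to supply: 1945 - 7Ps = -779 + 9Ps, so Ps = 170.25.
Buyers pay Pb = 170.25 − 60 = 110.25; x' = -779 + 9·170.25 = 753.25.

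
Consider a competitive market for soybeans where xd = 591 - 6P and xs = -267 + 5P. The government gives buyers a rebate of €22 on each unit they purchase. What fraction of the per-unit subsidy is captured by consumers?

Consumer share = 5/11

Pre-subsidy: 591 - 6P = -267 + 5P gives P* = 78, x* = 123.
With the rebate, buyers effectively pay Pb = Ps − 22, where Ps is the price sellers receive.
Demand in terms of Ps becomes xd = 591 − 6(Ps − 22) = 723 - 6Ps. Setting this equal to supply: 723 - 6Ps = -267 + 5Ps, so Ps = 90.
Buyers pay Pb = 90 − 22 = 68; x' = -267 + 5·90 = 183.
Buyers' price falls by P* − Pb = 78 − 68 = 10; sellers' price rises by Ps − P* = 90 − 78 = 12.
So consumers capture 10/22 = 5/11 of each unit of subsidy.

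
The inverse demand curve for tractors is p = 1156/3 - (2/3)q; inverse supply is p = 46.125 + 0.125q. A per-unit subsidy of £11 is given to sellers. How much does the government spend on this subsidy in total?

Pre-subsidy: 1156/3 - (2/3)q = 46.125 + 0.125q gives q* = 8141/19 and p* = 1894/19.
With the subsidy, sellers receive ps = pb + 11 for each unit, where pb is the price buyers pay.
On the curves, pb = 1156/3 - (2/3)q and ps = 46.125 + 0.125q; the wedge ps − pb = 11 gives 46.125 + 0.125q − (1156/3 - (2/3)q) = 11, so q' = 8405/19.
Then pb = 1156/3 − (2/3)·(8405/19) = 1718/19 and ps = 46.125 + 0.125·(8405/19) = 1927/19.
Government outlay = subsidy × quantity = 11 × 8405/19 = 92455/19.

Government cost = 92455/19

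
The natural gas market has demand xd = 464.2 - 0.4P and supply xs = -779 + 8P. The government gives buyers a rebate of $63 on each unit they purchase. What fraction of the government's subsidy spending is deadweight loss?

DWL / government spending = 4/143

Pre-subsidy: 464.2 - 0.4P = -779 + 8P gives P* = 148, x* = 405.
With the rebate, buyers effectively pay Pb = Ps − 63, where Ps is the price sellers receive.
Demand in terms of Ps becomes xd = 464.2 − 0.4(Ps − 63) = 489.4 - 0.4Ps. Setting this equal to supply: 489.4 - 0.4Ps = -779 + 8Ps, so Ps = 151.
Buyers pay Pb = 151 − 63 = 88; x' = -779 + 8·151 = 429.
ΔCS = ½(405 + 429)(148 − 88) = 25020; ΔPS = ½(405 + 429)(151 − 148) = 1251.
Government spending = 63 × 429 = 27027.
DWL = ½ × 63 × (429 − 405) = 756; fraction = 756 / 27027 = 4/143.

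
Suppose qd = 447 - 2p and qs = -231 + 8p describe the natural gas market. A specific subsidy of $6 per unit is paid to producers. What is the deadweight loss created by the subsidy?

Pre-subsidy: 447 - 2p = -231 + 8p gives p* = 67.8, q* = 311.4.
With the subsidy, sellers receive ps = pb + 6 for each unit, where pb is the price buyers pay.
Supply in terms of pb becomes qs = -231 + 8(pb + 6) = -183 + 8pb. Setting this equal to demand: 447 - 2pb = -183 + 8pb, so pb = 63.
Sellers receive ps = 63 + 6 = 69; q' = 447 − 2·63 = 321.
The subsidy expands output by 321 − 311.4 = 9.6 past the efficient level; on those units the gap between marginal cost and willingness to pay runs from 0 up to 6.
DWL = ½ × 6 × 9.6 = 28.8.

Deadweight loss = $28.8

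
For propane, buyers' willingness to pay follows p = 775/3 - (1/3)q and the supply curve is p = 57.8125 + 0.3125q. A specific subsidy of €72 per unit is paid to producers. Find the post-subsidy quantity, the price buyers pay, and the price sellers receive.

q' = 13081/31; buyers pay 3648/31; sellers receive 5880/31

Pre-subsidy: 775/3 - (1/3)q = 57.8125 + 0.3125q gives q* = 9625/31 and p* = 4800/31.
With the subsidy, sellers receive ps = pb + 72 for each unit, where pb is the price buyers pay.
On the curves, pb = 775/3 - (1/3)q and ps = 57.8125 + 0.3125q; the wedge ps − pb = 72 gives 57.8125 + 0.3125q − (775/3 - (1/3)q) = 72, so q' = 13081/31.
Then pb = 775/3 − (1/3)·(13081/31) = 3648/31 and ps = 57.8125 + 0.3125·(13081/31) = 5880/31.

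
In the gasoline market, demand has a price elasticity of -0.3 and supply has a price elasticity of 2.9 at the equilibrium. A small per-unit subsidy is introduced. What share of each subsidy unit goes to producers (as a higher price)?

For a small subsidy around the equilibrium, the benefit split depends on the relative slopes, which at a point are proportional to the elasticities.
Buyer share = εs/(εs + |εd|) = 2.9/(2.9 + 0.3) = 0.90625; seller share = |εd|/(εs + |εd|) = 0.09375.
So producers capture 0.09375 of the subsidy.

Producer share = 0.09375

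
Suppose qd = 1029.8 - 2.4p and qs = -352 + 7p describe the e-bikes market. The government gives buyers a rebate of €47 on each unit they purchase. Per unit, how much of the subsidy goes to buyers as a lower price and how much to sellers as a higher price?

Buyers gain €35 per unit; sellers gain €12 per unit

Pre-subsidy: 1029.8 - 2.4p = -352 + 7p gives p* = 147, q* = 677.
With the rebate, buyers effectively pay pb = ps − 47, where ps is the price sellers receive.
Demand in terms of ps becomes qd = 1029.8 − 2.4(ps − 47) = 1142.6 - 2.4ps. Setting this equal to supply: 1142.6 - 2.4ps = -352 + 7ps, so ps = 159.
Buyers pay pb = 159 − 47 = 112; q' = -352 + 7·159 = 761.
Buyers' price falls by p* − pb = 147 − 112 = 35; sellers' price rises by ps − p* = 159 − 147 = 12.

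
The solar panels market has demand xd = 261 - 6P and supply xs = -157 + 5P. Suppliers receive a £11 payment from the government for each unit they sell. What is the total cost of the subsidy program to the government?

Pre-subsidy: 261 - 6P = -157 + 5P gives P* = 38, x* = 33.
With the subsidy, sellers receive Ps = Pb + 11 for each unit, where Pb is the price buyers pay.
Supply in terms of Pb becomes xs = -157 + 5(Pb + 11) = -102 + 5Pb. Setting this equal to demand: 261 - 6Pb = -102 + 5Pb, so Pb = 33.
Sellers receive Ps = 33 + 11 = 44; x' = 261 − 6·33 = 63.
Government outlay = subsidy × quantity = 11 × 63 = 693.

Government cost = £693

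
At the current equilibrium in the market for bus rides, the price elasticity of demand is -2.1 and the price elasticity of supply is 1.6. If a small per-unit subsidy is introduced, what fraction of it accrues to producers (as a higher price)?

Producer share = 21/37

For a small subsidy around the equilibrium, the benefit split depends on the relative slopes, which at a point are proportional to the elasticities.
Buyer share = εs/(εs + |εd|) = 1.6/(1.6 + 2.1) = 16/37; seller share = |εd|/(εs + |εd|) = 21/37.
So producers capture 21/37 of the subsidy.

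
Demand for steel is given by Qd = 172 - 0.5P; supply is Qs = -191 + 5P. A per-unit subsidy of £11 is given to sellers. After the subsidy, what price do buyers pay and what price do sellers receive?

Pre-subsidy: 172 - 0.5P = -191 + 5P gives P* = 66, Q* = 139.
With the subsidy, sellers receive Ps = Pb + 11 for each unit, where Pb is the price buyers pay.
Supply in terms of Pb becomes Qs = -191 + 5(Pb + 11) = -136 + 5Pb. Setting this equal to demand: 172 - 0.5Pb = -136 + 5Pb, so Pb = 56.
Sellers receive Ps = 56 + 11 = 67; Q' = 172 − 0.5·56 = 144.

Buyers pay £56; sellers receive £67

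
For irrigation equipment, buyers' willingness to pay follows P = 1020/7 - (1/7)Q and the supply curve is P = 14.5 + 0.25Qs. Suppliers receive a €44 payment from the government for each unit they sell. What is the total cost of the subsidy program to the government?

Government cost = €19624

Pre-subsidy: 1020/7 - (1/7)Q = 14.5 + 0.25Q gives Q* = 334 and P* = 98.
With the subsidy, sellers receive Ps = Pb + 44 for each unit, where Pb is the price buyers pay.
On the curves, Pb = 1020/7 - (1/7)Q and Ps = 14.5 + 0.25Q; the wedge Ps − Pb = 44 gives 14.5 + 0.25Q − (1020/7 - (1/7)Q) = 44, so Q' = 446.
Then Pb = 1020/7 − (1/7)·446 = 82 and Ps = 14.5 + 0.25·446 = 126.
Government outlay = subsidy × quantity = 44 × 446 = 19624.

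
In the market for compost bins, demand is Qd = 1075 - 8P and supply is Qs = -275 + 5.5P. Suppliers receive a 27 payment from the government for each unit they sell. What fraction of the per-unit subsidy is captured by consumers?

Consumer share = 11/27

Pre-subsidy: 1075 - 8P = -275 + 5.5P gives P* = 100, Q* = 275.
With the subsidy, sellers receive Ps = Pb + 27 for each unit, where Pb is the price buyers pay.
Supply in terms of Pb becomes Qs = -275 + 5.5(Pb + 27) = -126.5 + 5.5Pb. Setting this equal to demand: 1075 - 8Pb = -126.5 + 5.5Pb, so Pb = 89.
Sellers receive Ps = 89 + 27 = 116; Q' = 1075 − 8·89 = 363.
Buyers' price falls by P* − Pb = 100 − 89 = 11; sellers' price rises by Ps − P* = 116 − 100 = 16.
So consumers capture 11/27 = 11/27 of each unit of subsidy.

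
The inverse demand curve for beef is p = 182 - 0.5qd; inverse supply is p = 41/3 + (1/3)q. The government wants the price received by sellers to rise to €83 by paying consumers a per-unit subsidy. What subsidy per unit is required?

At a seller price of 83, quantity supplied is -41 + 3·83 = 208.
Buyers absorb 208 only when they pay pb = 182 − 0.5·208 = 78.
s = ps − pb = 83 − 78 = 5.

Required subsidy s = €5 per unit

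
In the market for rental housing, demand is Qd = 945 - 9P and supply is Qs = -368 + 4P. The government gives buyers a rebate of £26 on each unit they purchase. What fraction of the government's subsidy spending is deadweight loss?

Pre-subsidy: 945 - 9P = -368 + 4P gives P* = 101, Q* = 36.
With the rebate, buyers effectively pay Pb = Ps − 26, where Ps is the price sellers receive.
Demand in terms of Ps becomes Qd = 945 − 9(Ps − 26) = 1179 - 9Ps. Setting this equal to supply: 1179 - 9Ps = -368 + 4Ps, so Ps = 119.
Buyers pay Pb = 119 − 26 = 93; Q' = -368 + 4·119 = 108.
ΔCS = ½(36 + 108)(101 − 93) = 576; ΔPS = ½(36 + 108)(119 − 101) = 1296.
Government spending = 26 × 108 = 2808.
DWL = ½ × 26 × (108 − 36) = 936; fraction = 936 / 2808 = 1/3.

DWL / government spending = 1/3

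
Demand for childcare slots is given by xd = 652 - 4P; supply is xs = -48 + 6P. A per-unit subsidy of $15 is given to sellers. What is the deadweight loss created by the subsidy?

Pre-subsidy: 652 - 4P = -48 + 6P gives P* = 70, x* = 372.
With the subsidy, sellers receive Ps = Pb + 15 for each unit, where Pb is the price buyers pay.
Supply in terms of Pb becomes xs = -48 + 6(Pb + 15) = 42 + 6Pb. Setting this equal to demand: 652 - 4Pb = 42 + 6Pb, so Pb = 61.
Sellers receive Ps = 61 + 15 = 76; x' = 652 − 4·61 = 408.
The subsidy expands output by 408 − 372 = 36 past the efficient level; on those units the gap between marginal cost and willingness to pay runs from 0 up to 15.
DWL = ½ × 15 × 36 = 270.

Deadweight loss = $270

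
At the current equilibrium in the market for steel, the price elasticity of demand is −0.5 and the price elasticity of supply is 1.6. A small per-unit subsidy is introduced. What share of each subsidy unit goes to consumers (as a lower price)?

For a small subsidy around the equilibrium, the benefit split depends on the relative slopes, which at a point are proportional to the elasticities.
Buyer share = εs/(εs + |εd|) = 1.6/(1.6 + 0.5) = 16/21; seller share = |εd|/(εs + |εd|) = 5/21.

Consumer share = 16/21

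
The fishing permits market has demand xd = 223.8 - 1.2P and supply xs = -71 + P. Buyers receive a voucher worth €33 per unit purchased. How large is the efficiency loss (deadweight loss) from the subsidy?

Pre-subsidy: 223.8 - 1.2P = -71 + P gives P* = 134, x* = 63.
With the rebate, buyers effectively pay Pb = Ps − 33, where Ps is the price sellers receive.
Demand in terms of Ps becomes xd = 223.8 − 1.2(Ps − 33) = 263.4 - 1.2Ps. Setting this equal to supply: 263.4 - 1.2Ps = -71 + Ps, so Ps = 152.
Buyers pay Pb = 152 − 33 = 119; x' = -71 + 1·152 = 81.
The subsidy expands output by 81 − 63 = 18 past the efficient level; on those units the gap between marginal cost and willingness to pay runs from 0 up to 33.
DWL = ½ × 33 × 18 = 297.

Deadweight loss = €297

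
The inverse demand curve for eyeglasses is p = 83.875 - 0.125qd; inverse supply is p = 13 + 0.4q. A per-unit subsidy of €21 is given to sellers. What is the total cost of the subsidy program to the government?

Pre-subsidy: 83.875 - 0.125q = 13 + 0.4q gives q* = 135 and p* = 67.
With the subsidy, sellers receive ps = pb + 21 for each unit, where pb is the price buyers pay.
On the curves, pb = 83.875 - 0.125q and ps = 13 + 0.4q; the wedge ps − pb = 21 gives 13 + 0.4q − (83.875 - 0.125q) = 21, so q' = 175.
Then pb = 83.875 − 0.125·175 = 62 and ps = 13 + 0.4·175 = 83.
Government outlay = subsidy × quantity = 21 × 175 = 3675.

Government cost = €3675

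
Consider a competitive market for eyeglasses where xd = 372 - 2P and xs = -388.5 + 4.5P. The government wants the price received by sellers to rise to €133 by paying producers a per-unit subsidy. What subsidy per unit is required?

At a seller price of 133, quantity supplied is -388.5 + 4.5·133 = 210.
Buyers absorb 210 only when they pay Pb with 372 − 2·Pb = 210, i.e. Pb = 81.
s = Ps − Pb = 133 − 81 = 52.

Required subsidy s = €52 per unit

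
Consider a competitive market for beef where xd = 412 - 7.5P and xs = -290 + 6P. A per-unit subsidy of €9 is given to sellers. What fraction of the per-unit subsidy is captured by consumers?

Consumer share = 4/9

Pre-subsidy: 412 - 7.5P = -290 + 6P gives P* = 52, x* = 22.
With the subsidy, sellers receive Ps = Pb + 9 for each unit, where Pb is the price buyers pay.
Supply in terms of Pb becomes xs = -290 + 6(Pb + 9) = -236 + 6Pb. Setting this equal to demand: 412 - 7.5Pb = -236 + 6Pb, so Pb = 48.
Sellers receive Ps = 48 + 9 = 57; x' = 412 − 7.5·48 = 52.
Buyers' price falls by P* − Pb = 52 − 48 = 4; sellers' price rises by Ps − P* = 57 − 52 = 5.
So consumers capture 4/9 = 4/9 of each unit of subsidy.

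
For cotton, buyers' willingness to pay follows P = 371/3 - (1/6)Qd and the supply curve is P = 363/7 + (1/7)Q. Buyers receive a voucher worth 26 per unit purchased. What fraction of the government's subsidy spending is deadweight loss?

DWL / government spending = 21/158

Pre-subsidy: 371/3 - (1/6)Q = 363/7 + (1/7)Q gives Q* = 232 and P* = 85.
With the rebate, buyers effectively pay Pb = Ps − 26, where Ps is the price sellers receive.
On the curves, Pb = 371/3 - (1/6)Q and Ps = 363/7 + (1/7)Q; the wedge Ps − Pb = 26 gives 363/7 + (1/7)Q − (371/3 - (1/6)Q) = 26, so Q' = 316.
Then Pb = 371/3 − (1/6)·316 = 71 and Ps = 363/7 + (1/7)·316 = 97.
ΔCS = ½(232 + 316)(85 − 71) = 3836; ΔPS = ½(232 + 316)(97 − 85) = 3288.
Government spending = 26 × 316 = 8216.
DWL = ½ × 26 × (316 − 232) = 1092; fraction = 1092 / 8216 = 21/158.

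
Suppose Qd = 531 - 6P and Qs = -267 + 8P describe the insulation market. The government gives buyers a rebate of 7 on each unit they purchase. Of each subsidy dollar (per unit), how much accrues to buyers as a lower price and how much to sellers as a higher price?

Pre-subsidy: 531 - 6P = -267 + 8P gives P* = 57, Q* = 189.
With the rebate, buyers effectively pay Pb = Ps − 7, where Ps is the price sellers receive.
Demand in terms of Ps becomes Qd = 531 − 6(Ps − 7) = 573 - 6Ps. Setting this equal to supply: 573 - 6Ps = -267 + 8Ps, so Ps = 60.
Buyers pay Pb = 60 − 7 = 53; Q' = -267 + 8·60 = 213.
Buyers' price falls by P* − Pb = 57 − 53 = 4; sellers' price rises by Ps − P* = 60 − 57 = 3.

Buyers gain 4 per unit; sellers gain 3 per unit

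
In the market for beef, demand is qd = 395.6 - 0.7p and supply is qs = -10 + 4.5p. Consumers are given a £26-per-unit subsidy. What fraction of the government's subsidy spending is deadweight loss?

Pre-subsidy: 395.6 - 0.7p = -10 + 4.5p gives p* = 78, q* = 341.
With the rebate, buyers effectively pay pb = ps − 26, where ps is the price sellers receive.
Demand in terms of ps becomes qd = 395.6 − 0.7(ps − 26) = 413.8 - 0.7ps. Setting this equal to supply: 413.8 - 0.7ps = -10 + 4.5ps, so ps = 81.5.
Buyers pay pb = 81.5 − 26 = 55.5; q' = -10 + 4.5·81.5 = 356.75.
ΔCS = ½(341 + 356.75)(78 − 55.5) = 7849.6875; ΔPS = ½(341 + 356.75)(81.5 − 78) = 1221.0625.
Government spending = 26 × 356.75 = 9275.5.
DWL = ½ × 26 × (356.75 − 341) = 204.75; fraction = 204.75 / 9275.5 = 63/2854.

DWL / government spending = 63/2854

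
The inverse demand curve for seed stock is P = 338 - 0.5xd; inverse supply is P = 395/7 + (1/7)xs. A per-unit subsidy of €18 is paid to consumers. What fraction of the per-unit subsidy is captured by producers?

Pre-subsidy: 338 - 0.5x = 395/7 + (1/7)x gives x* = 438 and P* = 119.
With the rebate, buyers effectively pay Pb = Ps − 18, where Ps is the price sellers receive.
On the curves, Pb = 338 - 0.5x and Ps = 395/7 + (1/7)x; the wedge Ps − Pb = 18 gives 395/7 + (1/7)x − (338 - 0.5x) = 18, so x' = 466.
Then Pb = 338 − 0.5·466 = 105 and Ps = 395/7 + (1/7)·466 = 123.
Buyers' price falls by P* − Pb = 119 − 105 = 14; sellers' price rises by Ps − P* = 123 − 119 = 4.
So producers capture 4/18 = 2/9 of each unit of subsidy.

Producer share = 2/9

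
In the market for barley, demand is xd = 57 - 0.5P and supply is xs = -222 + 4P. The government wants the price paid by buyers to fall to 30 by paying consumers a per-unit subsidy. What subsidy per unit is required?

Required subsidy s = 36 per unit

At a buyer price of 30, quantity demanded is 57 − 0.5·30 = 42.
Sellers supply 42 only when they receive Ps with -222 + 4·Ps = 42, i.e. Ps = 66.
s = Ps − Pb = 66 − 30 = 36.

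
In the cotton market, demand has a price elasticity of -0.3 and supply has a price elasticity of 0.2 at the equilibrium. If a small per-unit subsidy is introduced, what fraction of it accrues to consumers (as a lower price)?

Consumer share = 0.4

For a small subsidy around the equilibrium, the benefit split depends on the relative slopes, which at a point are proportional to the elasticities.
Buyer share = εs/(εs + |εd|) = 0.2/(0.2 + 0.3) = 0.4; seller share = |εd|/(εs + |εd|) = 0.6.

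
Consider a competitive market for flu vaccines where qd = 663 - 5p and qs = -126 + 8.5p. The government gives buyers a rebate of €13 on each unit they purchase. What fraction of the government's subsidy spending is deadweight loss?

Pre-subsidy: 663 - 5p = -126 + 8.5p gives p* = 526/9, q* = 3337/9.
With the rebate, buyers effectively pay pb = ps − 13, where ps is the price sellers receive.
Demand in terms of ps becomes qd = 663 − 5(ps − 13) = 728 - 5ps. Setting this equal to supply: 728 - 5ps = -126 + 8.5ps, so ps = 1708/27.
Buyers pay pb = 1708/27 − 13 = 1357/27; q' = -126 + 8.5·(1708/27) = 11116/27.
ΔCS = ½(3337/9 + 11116/27)(526/9 − 1357/27) = 4669067/1458; ΔPS = ½(3337/9 + 11116/27)(1708/27 − 526/9) = 1373255/729.
Government spending = 13 × 11116/27 = 144508/27.
DWL = ½ × 13 × (11116/27 − 3337/9) = 14365/54; fraction = (14365/54) / (144508/27) = 1105/22232.

DWL / government spending = 1105/22232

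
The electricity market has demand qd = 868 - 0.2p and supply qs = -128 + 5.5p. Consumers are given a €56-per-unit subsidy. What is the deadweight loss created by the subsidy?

Pre-subsidy: 868 - 0.2p = -128 + 5.5p gives p* = 3320/19, q* = 15828/19.
With the rebate, buyers effectively pay pb = ps − 56, where ps is the price sellers receive.
Demand in terms of ps becomes qd = 868 − 0.2(ps − 56) = 879.2 - 0.2ps. Setting this equal to supply: 879.2 - 0.2ps = -128 + 5.5ps, so ps = 10072/57.
Buyers pay pb = 10072/57 − 56 = 6880/57; q' = -128 + 5.5·(10072/57) = 48100/57.
The subsidy expands output by 48100/57 − 15828/19 = 616/57 past the efficient level; on those units the gap between marginal cost and willingness to pay runs from 0 up to 56.
DWL = ½ × 56 × 616/57 = 17248/57.

Deadweight loss = 17248/57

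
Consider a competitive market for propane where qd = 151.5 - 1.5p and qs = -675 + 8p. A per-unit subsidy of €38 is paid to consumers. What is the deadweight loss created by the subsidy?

Deadweight loss = €912

Pre-subsidy: 151.5 - 1.5p = -675 + 8p gives p* = 87, q* = 21.
With the rebate, buyers effectively pay pb = ps − 38, where ps is the price sellers receive.
Demand in terms of ps becomes qd = 151.5 − 1.5(ps − 38) = 208.5 - 1.5ps. Setting this equal to supply: 208.5 - 1.5ps = -675 + 8ps, so ps = 93.
Buyers pay pb = 93 − 38 = 55; q' = -675 + 8·93 = 69.
The subsidy expands output by 69 − 21 = 48 past the efficient level; on those units the gap between marginal cost and willingness to pay runs from 0 up to 38.
DWL = ½ × 38 × 48 = 912.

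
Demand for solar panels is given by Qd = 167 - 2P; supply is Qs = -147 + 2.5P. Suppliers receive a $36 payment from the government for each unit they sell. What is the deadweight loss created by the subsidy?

Deadweight loss = $720

Pre-subsidy: 167 - 2P = -147 + 2.5P gives P* = 628/9, Q* = 247/9.
With the subsidy, sellers receive Ps = Pb + 36 for each unit, where Pb is the price buyers pay.
Supply in terms of Pb becomes Qs = -147 + 2.5(Pb + 36) = -57 + 2.5Pb. Setting this equal to demand: 167 - 2Pb = -57 + 2.5Pb, so Pb = 448/9.
Sellers receive Ps = 448/9 + 36 = 772/9; Q' = 167 − 2·(448/9) = 607/9.
The subsidy expands output by 607/9 − 247/9 = 40 past the efficient level; on those units the gap between marginal cost and willingness to pay runs from 0 up to 36.
DWL = ½ × 36 × 40 = 720.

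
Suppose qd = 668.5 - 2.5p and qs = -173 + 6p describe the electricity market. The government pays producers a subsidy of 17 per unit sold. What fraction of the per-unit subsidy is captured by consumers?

Pre-subsidy: 668.5 - 2.5p = -173 + 6p gives p* = 99, q* = 421.
With the subsidy, sellers receive ps = pb + 17 for each unit, where pb is the price buyers pay.
Supply in terms of pb becomes qs = -173 + 6(pb + 17) = -71 + 6pb. Setting this equal to demand: 668.5 - 2.5pb = -71 + 6pb, so pb = 87.
Sellers receive ps = 87 + 17 = 104; q' = 668.5 − 2.5·87 = 451.
Buyers' price falls by p* − pb = 99 − 87 = 12; sellers' price rises by ps − p* = 104 − 99 = 5.
So consumers capture 12/17 = 12/17 of each unit of subsidy.

Consumer share = 12/17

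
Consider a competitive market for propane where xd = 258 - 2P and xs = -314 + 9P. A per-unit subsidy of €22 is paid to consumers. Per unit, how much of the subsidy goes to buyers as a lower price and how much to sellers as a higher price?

Pre-subsidy: 258 - 2P = -314 + 9P gives P* = 52, x* = 154.
With the rebate, buyers effectively pay Pb = Ps − 22, where Ps is the price sellers receive.
Demand in terms of Ps becomes xd = 258 − 2(Ps − 22) = 302 - 2Ps. Setting this equal to supply: 302 - 2Ps = -314 + 9Ps, so Ps = 56.
Buyers pay Pb = 56 − 22 = 34; x' = -314 + 9·56 = 190.
Buyers' price falls by P* − Pb = 52 − 34 = 18; sellers' price rises by Ps − P* = 56 − 52 = 4.

Buyers gain €18 per unit; sellers gain €4 per unit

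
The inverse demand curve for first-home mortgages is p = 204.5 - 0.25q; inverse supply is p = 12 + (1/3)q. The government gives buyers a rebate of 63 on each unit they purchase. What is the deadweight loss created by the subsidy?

Pre-subsidy: 204.5 - 0.25q = 12 + (1/3)q gives q* = 330 and p* = 122.
With the rebate, buyers effectively pay pb = ps − 63, where ps is the price sellers receive.
On the curves, pb = 204.5 - 0.25q and ps = 12 + (1/3)q; the wedge ps − pb = 63 gives 12 + (1/3)q − (204.5 - 0.25q) = 63, so q' = 438.
Then pb = 204.5 − 0.25·438 = 95 and ps = 12 + (1/3)·438 = 158.
The subsidy expands output by 438 − 330 = 108 past the efficient level; on those units the gap between marginal cost and willingness to pay runs from 0 up to 63.
DWL = ½ × 63 × 108 = 3402.

Deadweight loss = 3402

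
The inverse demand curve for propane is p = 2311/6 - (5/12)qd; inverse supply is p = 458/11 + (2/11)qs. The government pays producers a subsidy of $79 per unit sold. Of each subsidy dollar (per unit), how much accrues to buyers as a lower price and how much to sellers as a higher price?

Buyers gain $55 per unit; sellers gain $24 per unit

Pre-subsidy: 2311/6 - (5/12)q = 458/11 + (2/11)q gives q* = 574 and p* = 146.
With the subsidy, sellers receive ps = pb + 79 for each unit, where pb is the price buyers pay.
On the curves, pb = 2311/6 - (5/12)q and ps = 458/11 + (2/11)q; the wedge ps − pb = 79 gives 458/11 + (2/11)q − (2311/6 - (5/12)q) = 79, so q' = 706.
Then pb = 2311/6 − (5/12)·706 = 91 and ps = 458/11 + (2/11)·706 = 170.
Buyers' price falls by p* − pb = 146 − 91 = 55; sellers' price rises by ps − p* = 170 − 146 = 24.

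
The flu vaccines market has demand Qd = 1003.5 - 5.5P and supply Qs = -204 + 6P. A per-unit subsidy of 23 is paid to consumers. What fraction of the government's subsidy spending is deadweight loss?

DWL / government spending = 11/164

Pre-subsidy: 1003.5 - 5.5P = -204 + 6P gives P* = 105, Q* = 426.
With the rebate, buyers effectively pay Pb = Ps − 23, where Ps is the price sellers receive.
Demand in terms of Ps becomes Qd = 1003.5 − 5.5(Ps − 23) = 1130 - 5.5Ps. Setting this equal to supply: 1130 - 5.5Ps = -204 + 6Ps, so Ps = 116.
Buyers pay Pb = 116 − 23 = 93; Q' = -204 + 6·116 = 492.
ΔCS = ½(426 + 492)(105 − 93) = 5508; ΔPS = ½(426 + 492)(116 − 105) = 5049.
Government spending = 23 × 492 = 11316.
DWL = ½ × 23 × (492 − 426) = 759; fraction = 759 / 11316 = 11/164.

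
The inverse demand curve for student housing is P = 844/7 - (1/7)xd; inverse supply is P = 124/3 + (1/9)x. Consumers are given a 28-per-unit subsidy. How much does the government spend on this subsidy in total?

Government cost = 11823

Pre-subsidy: 844/7 - (1/7)x = 124/3 + (1/9)x gives x* = 312 and P* = 76.
With the rebate, buyers effectively pay Pb = Ps − 28, where Ps is the price sellers receive.
On the curves, Pb = 844/7 - (1/7)x and Ps = 124/3 + (1/9)x; the wedge Ps − Pb = 28 gives 124/3 + (1/9)x − (844/7 - (1/7)x) = 28, so x' = 422.25.
Then Pb = 844/7 − (1/7)·422.25 = 60.25 and Ps = 124/3 + (1/9)·422.25 = 88.25.
Government outlay = subsidy × quantity = 28 × 422.25 = 11823.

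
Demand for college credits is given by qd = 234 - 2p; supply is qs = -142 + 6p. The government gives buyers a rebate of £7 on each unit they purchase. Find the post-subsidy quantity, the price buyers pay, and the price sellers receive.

Pre-subsidy: 234 - 2p = -142 + 6p gives p* = 47, q* = 140.
With the rebate, buyers effectively pay pb = ps − 7, where ps is the price sellers receive.
Demand in terms of ps becomes qd = 234 − 2(ps − 7) = 248 - 2ps. Setting this equal to supply: 248 - 2ps = -142 + 6ps, so ps = 48.75.
Buyers pay pb = 48.75 − 7 = 41.75; q' = -142 + 6·48.75 = 150.5.

q' = 150.5; buyers pay £41.75; sellers receive £48.75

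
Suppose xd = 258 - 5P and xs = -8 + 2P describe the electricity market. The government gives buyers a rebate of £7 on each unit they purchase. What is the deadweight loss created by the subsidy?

Deadweight loss = £35

Pre-subsidy: 258 - 5P = -8 + 2P gives P* = 38, x* = 68.
With the rebate, buyers effectively pay Pb = Ps − 7, where Ps is the price sellers receive.
Demand in terms of Ps becomes xd = 258 − 5(Ps − 7) = 293 - 5Ps. Setting this equal to supply: 293 - 5Ps = -8 + 2Ps, so Ps = 43.
Buyers pay Pb = 43 − 7 = 36; x' = -8 + 2·43 = 78.
The subsidy expands output by 78 − 68 = 10 past the efficient level; on those units the gap between marginal cost and willingness to pay runs from 0 up to 7.
DWL = ½ × 7 × 10 = 35.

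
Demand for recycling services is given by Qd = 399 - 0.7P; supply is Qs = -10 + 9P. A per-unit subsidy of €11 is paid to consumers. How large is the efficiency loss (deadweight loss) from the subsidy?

Pre-subsidy: 399 - 0.7P = -10 + 9P gives P* = 4090/97, Q* = 35840/97.
With the rebate, buyers effectively pay Pb = Ps − 11, where Ps is the price sellers receive.
Demand in terms of Ps becomes Qd = 399 − 0.7(Ps − 11) = 406.7 - 0.7Ps. Setting this equal to supply: 406.7 - 0.7Ps = -10 + 9Ps, so Ps = 4167/97.
Buyers pay Pb = 4167/97 − 11 = 3100/97; Q' = -10 + 9·(4167/97) = 36533/97.
The subsidy expands output by 36533/97 − 35840/97 = 693/97 past the efficient level; on those units the gap between marginal cost and willingness to pay runs from 0 up to 11.
DWL = ½ × 11 × 693/97 = 7623/194.

Deadweight loss = 7623/194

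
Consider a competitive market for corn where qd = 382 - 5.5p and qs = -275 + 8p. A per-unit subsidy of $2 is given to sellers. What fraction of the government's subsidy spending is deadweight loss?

Pre-subsidy: 382 - 5.5p = -275 + 8p gives p* = 146/3, q* = 343/3.
With the subsidy, sellers receive ps = pb + 2 for each unit, where pb is the price buyers pay.
Supply in terms of pb becomes qs = -275 + 8(pb + 2) = -259 + 8pb. Setting this equal to demand: 382 - 5.5pb = -259 + 8pb, so pb = 1282/27.
Sellers receive ps = 1282/27 + 2 = 1336/27; q' = 382 − 5.5·(1282/27) = 3263/27.
ΔCS = ½(343/3 + 3263/27)(146/3 − 1282/27) = 101600/729; ΔPS = ½(343/3 + 3263/27)(1336/27 − 146/3) = 69850/729.
Government spending = 2 × 3263/27 = 6526/27.
DWL = ½ × 2 × (3263/27 − 343/3) = 176/27; fraction = (176/27) / (6526/27) = 88/3263.

DWL / government spending = 88/3263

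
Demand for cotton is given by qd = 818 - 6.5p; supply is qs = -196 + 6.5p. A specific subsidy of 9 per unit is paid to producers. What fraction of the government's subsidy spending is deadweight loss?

Pre-subsidy: 818 - 6.5p = -196 + 6.5p gives p* = 78, q* = 311.
With the subsidy, sellers receive ps = pb + 9 for each unit, where pb is the price buyers pay.
Supply in terms of pb becomes qs = -196 + 6.5(pb + 9) = -137.5 + 6.5pb. Setting this equal to demand: 818 - 6.5pb = -137.5 + 6.5pb, so pb = 73.5.
Sellers receive ps = 73.5 + 9 = 82.5; q' = 818 − 6.5·73.5 = 340.25.
ΔCS = ½(311 + 340.25)(78 − 73.5) = 1465.3125; ΔPS = ½(311 + 340.25)(82.5 − 78) = 1465.3125.
Government spending = 9 × 340.25 = 3062.25.
DWL = ½ × 9 × (340.25 − 311) = 131.625; fraction = 131.625 / 3062.25 = 117/2722.

DWL / government spending = 117/2722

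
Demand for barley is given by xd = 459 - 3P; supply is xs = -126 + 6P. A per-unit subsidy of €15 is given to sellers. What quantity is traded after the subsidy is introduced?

x' = 294

Pre-subsidy: 459 - 3P = -126 + 6P gives P* = 65, x* = 264.
With the subsidy, sellers receive Ps = Pb + 15 for each unit, where Pb is the price buyers pay.
Supply in terms of Pb becomes xs = -126 + 6(Pb + 15) = -36 + 6Pb. Setting this equal to demand: 459 - 3Pb = -36 + 6Pb, so Pb = 55.
Sellers receive Ps = 55 + 15 = 70; x' = 459 − 3·55 = 294.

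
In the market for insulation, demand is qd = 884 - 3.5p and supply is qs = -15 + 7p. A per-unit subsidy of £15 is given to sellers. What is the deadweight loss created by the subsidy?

Pre-subsidy: 884 - 3.5p = -15 + 7p gives p* = 1798/21, q* = 1753/3.
With the subsidy, sellers receive ps = pb + 15 for each unit, where pb is the price buyers pay.
Supply in terms of pb becomes qs = -15 + 7(pb + 15) = 90 + 7pb. Setting this equal to demand: 884 - 3.5pb = 90 + 7pb, so pb = 1588/21.
Sellers receive ps = 1588/21 + 15 = 1903/21; q' = 884 − 3.5·(1588/21) = 1858/3.
The subsidy expands output by 1858/3 − 1753/3 = 35 past the efficient level; on those units the gap between marginal cost and willingness to pay runs from 0 up to 15.
DWL = ½ × 15 × 35 = 262.5.

Deadweight loss = £262.5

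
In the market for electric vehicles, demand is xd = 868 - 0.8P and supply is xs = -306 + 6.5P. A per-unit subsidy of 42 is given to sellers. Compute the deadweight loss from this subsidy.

Pre-subsidy: 868 - 0.8P = -306 + 6.5P gives P* = 11740/73, x* = 53972/73.
With the subsidy, sellers receive Ps = Pb + 42 for each unit, where Pb is the price buyers pay.
Supply in terms of Pb becomes xs = -306 + 6.5(Pb + 42) = -33 + 6.5Pb. Setting this equal to demand: 868 - 0.8Pb = -33 + 6.5Pb, so Pb = 9010/73.
Sellers receive Ps = 9010/73 + 42 = 12076/73; x' = 868 − 0.8·(9010/73) = 56156/73.
The subsidy expands output by 56156/73 − 53972/73 = 2184/73 past the efficient level; on those units the gap between marginal cost and willingness to pay runs from 0 up to 42.
DWL = ½ × 42 × 2184/73 = 45864/73.

Deadweight loss = 45864/73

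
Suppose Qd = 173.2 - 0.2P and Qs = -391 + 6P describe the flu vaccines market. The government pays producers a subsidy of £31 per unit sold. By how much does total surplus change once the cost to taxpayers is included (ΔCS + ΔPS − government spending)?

Pre-subsidy: 173.2 - 0.2P = -391 + 6P gives P* = 91, Q* = 155.
With the subsidy, sellers receive Ps = Pb + 31 for each unit, where Pb is the price buyers pay.
Supply in terms of Pb becomes Qs = -391 + 6(Pb + 31) = -205 + 6Pb. Setting this equal to demand: 173.2 - 0.2Pb = -205 + 6Pb, so Pb = 61.
Sellers receive Ps = 61 + 31 = 92; Q' = 173.2 − 0.2·61 = 161.
ΔCS = ½(155 + 161)(91 − 61) = 4740; ΔPS = ½(155 + 161)(92 − 91) = 158.
Government spending = 31 × 161 = 4991.
Net change = 4740 + 158 − 4991 = -93. The loss equals the DWL triangle ½·31·6.

Net change in total surplus = -£93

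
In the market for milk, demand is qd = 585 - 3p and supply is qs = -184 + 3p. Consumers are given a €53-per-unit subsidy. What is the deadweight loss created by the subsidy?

Pre-subsidy: 585 - 3p = -184 + 3p gives p* = 769/6, q* = 200.5.
With the rebate, buyers effectively pay pb = ps − 53, where ps is the price sellers receive.
Demand in terms of ps becomes qd = 585 − 3(ps − 53) = 744 - 3ps. Setting this equal to supply: 744 - 3ps = -184 + 3ps, so ps = 464/3.
Buyers pay pb = 464/3 − 53 = 305/3; q' = -184 + 3·(464/3) = 280.
The subsidy expands output by 280 − 200.5 = 79.5 past the efficient level; on those units the gap between marginal cost and willingness to pay runs from 0 up to 53.
DWL = ½ × 53 × 79.5 = 2106.75.

Deadweight loss = €2106.75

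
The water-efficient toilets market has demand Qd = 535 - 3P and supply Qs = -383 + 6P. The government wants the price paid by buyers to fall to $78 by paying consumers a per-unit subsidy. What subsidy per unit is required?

At a buyer price of 78, quantity demanded is 535 − 3·78 = 301.
Sellers supply 301 only when they receive Ps with -383 + 6·Ps = 301, i.e. Ps = 114.
s = Ps − Pb = 114 − 78 = 36.

Required subsidy s = $36 per unit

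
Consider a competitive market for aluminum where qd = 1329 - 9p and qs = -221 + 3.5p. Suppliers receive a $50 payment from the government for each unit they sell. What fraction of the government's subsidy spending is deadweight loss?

DWL / government spending = 21/113

Pre-subsidy: 1329 - 9p = -221 + 3.5p gives p* = 124, q* = 213.
With the subsidy, sellers receive ps = pb + 50 for each unit, where pb is the price buyers pay.
Supply in terms of pb becomes qs = -221 + 3.5(pb + 50) = -46 + 3.5pb. Setting this equal to demand: 1329 - 9pb = -46 + 3.5pb, so pb = 110.
Sellers receive ps = 110 + 50 = 160; q' = 1329 − 9·110 = 339.
ΔCS = ½(213 + 339)(124 − 110) = 3864; ΔPS = ½(213 + 339)(160 − 124) = 9936.
Government spending = 50 × 339 = 16950.
DWL = ½ × 50 × (339 − 213) = 3150; fraction = 3150 / 16950 = 21/113.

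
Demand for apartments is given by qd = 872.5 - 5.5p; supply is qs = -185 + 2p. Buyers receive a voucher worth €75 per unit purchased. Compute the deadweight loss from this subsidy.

Pre-subsidy: 872.5 - 5.5p = -185 + 2p gives p* = 141, q* = 97.
With the rebate, buyers effectively pay pb = ps − 75, where ps is the price sellers receive.
Demand in terms of ps becomes qd = 872.5 − 5.5(ps − 75) = 1285 - 5.5ps. Setting this equal to supply: 1285 - 5.5ps = -185 + 2ps, so ps = 196.
Buyers pay pb = 196 − 75 = 121; q' = -185 + 2·196 = 207.
The subsidy expands output by 207 − 97 = 110 past the efficient level; on those units the gap between marginal cost and willingness to pay runs from 0 up to 75.
DWL = ½ × 75 × 110 = 4125.

Deadweight loss = €4125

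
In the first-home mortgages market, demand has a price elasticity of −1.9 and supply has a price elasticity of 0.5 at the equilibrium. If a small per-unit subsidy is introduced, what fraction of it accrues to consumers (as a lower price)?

Consumer share = 5/24

For a small subsidy around the equilibrium, the benefit split depends on the relative slopes, which at a point are proportional to the elasticities.
Buyer share = εs/(εs + |εd|) = 0.5/(0.5 + 1.9) = 5/24; seller share = |εd|/(εs + |εd|) = 19/24.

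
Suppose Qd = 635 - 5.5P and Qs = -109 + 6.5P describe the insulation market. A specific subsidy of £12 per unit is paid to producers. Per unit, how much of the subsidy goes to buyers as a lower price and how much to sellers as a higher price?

Pre-subsidy: 635 - 5.5P = -109 + 6.5P gives P* = 62, Q* = 294.
With the subsidy, sellers receive Ps = Pb + 12 for each unit, where Pb is the price buyers pay.
Supply in terms of Pb becomes Qs = -109 + 6.5(Pb + 12) = -31 + 6.5Pb. Setting this equal to demand: 635 - 5.5Pb = -31 + 6.5Pb, so Pb = 55.5.
Sellers receive Ps = 55.5 + 12 = 67.5; Q' = 635 − 5.5·55.5 = 329.75.
Buyers' price falls by P* − Pb = 62 − 55.5 = 6.5; sellers' price rises by Ps − P* = 67.5 − 62 = 5.5.

Buyers gain £6.5 per unit; sellers gain £5.5 per unit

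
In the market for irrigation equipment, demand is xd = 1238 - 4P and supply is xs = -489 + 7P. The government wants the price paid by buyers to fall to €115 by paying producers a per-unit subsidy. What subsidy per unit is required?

At a buyer price of 115, quantity demanded is 1238 − 4·115 = 778.
Sellers supply 778 only when they receive Ps with -489 + 7·Ps = 778, i.e. Ps = 181.
s = Ps − Pb = 181 − 115 = 66.

Required subsidy s = €66 per unit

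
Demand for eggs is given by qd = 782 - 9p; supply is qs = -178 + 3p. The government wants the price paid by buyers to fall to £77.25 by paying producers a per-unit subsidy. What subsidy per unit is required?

At a buyer price of 77.25, quantity demanded is 782 − 9·77.25 = 86.75.
Sellers supply 86.75 only when they receive ps with -178 + 3·ps = 86.75, i.e. ps = 88.25.
s = ps − pb = 88.25 − 77.25 = 11.

Required subsidy s = £11 per unit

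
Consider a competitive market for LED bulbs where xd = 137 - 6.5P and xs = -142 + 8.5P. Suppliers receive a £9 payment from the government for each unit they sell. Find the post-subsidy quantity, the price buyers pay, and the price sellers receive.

x' = 49.25; buyers pay £13.5; sellers receive £22.5

Pre-subsidy: 137 - 6.5P = -142 + 8.5P gives P* = 18.6, x* = 16.1.
With the subsidy, sellers receive Ps = Pb + 9 for each unit, where Pb is the price buyers pay.
Supply in terms of Pb becomes xs = -142 + 8.5(Pb + 9) = -65.5 + 8.5Pb. Setting this equal to demand: 137 - 6.5Pb = -65.5 + 8.5Pb, so Pb = 13.5.
Sellers receive Ps = 13.5 + 9 = 22.5; x' = 137 − 6.5·13.5 = 49.25.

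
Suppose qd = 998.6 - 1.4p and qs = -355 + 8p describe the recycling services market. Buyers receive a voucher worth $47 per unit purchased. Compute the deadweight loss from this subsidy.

Deadweight loss = $1316

Pre-subsidy: 998.6 - 1.4p = -355 + 8p gives p* = 144, q* = 797.
With the rebate, buyers effectively pay pb = ps − 47, where ps is the price sellers receive.
Demand in terms of ps becomes qd = 998.6 − 1.4(ps − 47) = 1064.4 - 1.4ps. Setting this equal to supply: 1064.4 - 1.4ps = -355 + 8ps, so ps = 151.
Buyers pay pb = 151 − 47 = 104; q' = -355 + 8·151 = 853.
The subsidy expands output by 853 − 797 = 56 past the efficient level; on those units the gap between marginal cost and willingness to pay runs from 0 up to 47.
DWL = ½ × 47 × 56 = 1316.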